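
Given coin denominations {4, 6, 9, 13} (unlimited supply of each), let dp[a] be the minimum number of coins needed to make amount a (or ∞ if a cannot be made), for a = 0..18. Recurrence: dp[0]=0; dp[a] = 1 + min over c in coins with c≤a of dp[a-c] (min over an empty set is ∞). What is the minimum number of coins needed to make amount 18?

2

 a  0  1  2  3  4  5  6  7  8  9 10 11 12 13 14 15 16 17 18
dp  0  -  -  -  1  -  1  -  2  1  2  -  2  1  3  2  3  2  2
(- denotes ∞ / unreachable)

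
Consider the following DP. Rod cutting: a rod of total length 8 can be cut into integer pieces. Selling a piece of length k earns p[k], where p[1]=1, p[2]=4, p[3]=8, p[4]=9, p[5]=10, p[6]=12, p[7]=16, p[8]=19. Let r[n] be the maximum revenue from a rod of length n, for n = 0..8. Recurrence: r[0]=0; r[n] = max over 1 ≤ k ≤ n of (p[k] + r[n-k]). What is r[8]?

20

   n    0    1    2    3    4    5    6    7    8
r[n]    0    1    4    8    9   12   16   17   20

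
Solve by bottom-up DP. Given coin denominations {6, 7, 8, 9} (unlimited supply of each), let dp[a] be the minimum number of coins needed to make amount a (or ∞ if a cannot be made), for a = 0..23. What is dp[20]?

 a  0  1  2  3  4  5  6  7  8  9 10 11 12 13 14 15 16 17 18 19 20 21 22 23
dp  0  -  -  -  -  -  1  1  1  1  -  -  2  2  2  2  2  2  2  3  3  3  3  3
(- denotes ∞ / unreachable)

3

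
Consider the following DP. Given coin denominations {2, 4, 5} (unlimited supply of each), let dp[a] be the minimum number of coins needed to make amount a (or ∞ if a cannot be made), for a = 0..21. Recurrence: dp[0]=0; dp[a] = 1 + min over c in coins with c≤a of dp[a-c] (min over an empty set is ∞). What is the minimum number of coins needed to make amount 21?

5

 a  0  1  2  3  4  5  6  7  8  9 10 11 12 13 14 15 16 17 18 19 20 21
dp  0  -  1  -  1  1  2  2  2  2  2  3  3  3  3  3  4  4  4  4  4  5
(- denotes ∞ / unreachable)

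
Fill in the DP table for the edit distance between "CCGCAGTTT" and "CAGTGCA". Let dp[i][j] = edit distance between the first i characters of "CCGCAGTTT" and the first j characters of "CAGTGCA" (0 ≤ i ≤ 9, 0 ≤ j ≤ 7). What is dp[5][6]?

4

   ''  C  A  G  T  G  C  A
''  0  1  2  3  4  5  6  7
 C  1  0  1  2  3  4  5  6
 C  2  1  1  2  3  4  4  5
 G  3  2  2  1  2  3  4  5
 C  4  3  3  2  2  3  3  4
 A  5  4  3  3  3  3  4  3
 G  6  5  4  3  4  3  4  4
 T  7  6  5  4  3  4  4  5
 T  8  7  6  5  4  4  5  5
 T  9  8  7  6  5  5  5  6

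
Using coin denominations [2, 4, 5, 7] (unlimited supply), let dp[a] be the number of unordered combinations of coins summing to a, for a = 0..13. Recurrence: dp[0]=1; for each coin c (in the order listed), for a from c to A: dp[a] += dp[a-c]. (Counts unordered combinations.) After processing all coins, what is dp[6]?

after  coin     0     1     2     3     4     5     6     7     8     9    10    11    12    13
          2     1     0     1     0     1     0     1     0     1     0     1     0     1     0
          4     1     0     1     0     2     0     2     0     3     0     3     0     4     0
          5     1     0     1     0     2     1     2     1     3     2     4     2     5     3
          7     1     0     1     0     2     1     2     2     3     3     4     4     6     5

2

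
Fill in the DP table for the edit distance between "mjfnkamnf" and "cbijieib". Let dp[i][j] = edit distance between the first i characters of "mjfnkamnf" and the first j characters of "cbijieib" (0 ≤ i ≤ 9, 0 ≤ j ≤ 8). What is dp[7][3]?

7

   ''  c  b  i  j  i  e  i  b
''  0  1  2  3  4  5  6  7  8
 m  1  1  2  3  4  5  6  7  8
 j  2  2  2  3  3  4  5  6  7
 f  3  3  3  3  4  4  5  6  7
 n  4  4  4  4  4  5  5  6  7
 k  5  5  5  5  5  5  6  6  7
 a  6  6  6  6  6  6  6  7  7
 m  7  7  7  7  7  7  7  7  8
 n  8  8  8  8  8  8  8  8  8
 f  9  9  9  9  9  9  9  9  9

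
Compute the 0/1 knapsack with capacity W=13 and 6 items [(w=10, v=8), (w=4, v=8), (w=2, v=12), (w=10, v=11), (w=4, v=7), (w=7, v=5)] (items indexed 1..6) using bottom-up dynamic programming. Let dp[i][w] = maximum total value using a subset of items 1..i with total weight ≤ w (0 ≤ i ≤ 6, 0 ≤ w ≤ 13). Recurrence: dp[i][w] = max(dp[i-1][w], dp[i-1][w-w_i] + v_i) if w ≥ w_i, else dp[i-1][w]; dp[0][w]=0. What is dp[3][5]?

i\w   0   1   2   3   4   5   6   7   8   9  10  11  12  13
  0   0   0   0   0   0   0   0   0   0   0   0   0   0   0
  1   0   0   0   0   0   0   0   0   0   0   8   8   8   8
  2   0   0   0   0   8   8   8   8   8   8   8   8   8   8
  3   0   0  12  12  12  12  20  20  20  20  20  20  20  20
  4   0   0  12  12  12  12  20  20  20  20  20  20  23  23
  5   0   0  12  12  12  12  20  20  20  20  27  27  27  27
  6   0   0  12  12  12  12  20  20  20  20  27  27  27  27

12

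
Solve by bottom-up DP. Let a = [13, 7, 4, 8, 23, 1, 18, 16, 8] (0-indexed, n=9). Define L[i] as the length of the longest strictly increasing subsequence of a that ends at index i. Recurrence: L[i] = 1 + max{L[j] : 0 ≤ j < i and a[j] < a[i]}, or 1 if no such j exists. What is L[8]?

   i    0    1    2    3    4    5    6    7    8
a[i]   13    7    4    8   23    1   18   16    8
L[i]    1    1    1    2    3    1    3    3    2

2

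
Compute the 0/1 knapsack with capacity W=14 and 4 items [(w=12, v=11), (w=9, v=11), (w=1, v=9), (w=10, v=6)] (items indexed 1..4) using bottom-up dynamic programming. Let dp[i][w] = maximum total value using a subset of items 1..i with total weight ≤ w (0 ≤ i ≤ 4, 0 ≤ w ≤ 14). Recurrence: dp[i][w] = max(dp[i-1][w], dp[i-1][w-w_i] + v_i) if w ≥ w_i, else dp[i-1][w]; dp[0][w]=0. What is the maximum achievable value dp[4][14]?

20

i\w   0   1   2   3   4   5   6   7   8   9  10  11  12  13  14
  0   0   0   0   0   0   0   0   0   0   0   0   0   0   0   0
  1   0   0   0   0   0   0   0   0   0   0   0   0  11  11  11
  2   0   0   0   0   0   0   0   0   0  11  11  11  11  11  11
  3   0   9   9   9   9   9   9   9   9  11  20  20  20  20  20
  4   0   9   9   9   9   9   9   9   9  11  20  20  20  20  20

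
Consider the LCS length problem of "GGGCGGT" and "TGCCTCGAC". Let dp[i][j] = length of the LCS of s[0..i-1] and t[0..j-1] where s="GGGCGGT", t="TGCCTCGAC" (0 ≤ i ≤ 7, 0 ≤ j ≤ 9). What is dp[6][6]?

2

   ''  T  G  C  C  T  C  G  A  C
''  0  0  0  0  0  0  0  0  0  0
 G  0  0  1  1  1  1  1  1  1  1
 G  0  0  1  1  1  1  1  2  2  2
 G  0  0  1  1  1  1  1  2  2  2
 C  0  0  1  2  2  2  2  2  2  3
 G  0  0  1  2  2  2  2  3  3  3
 G  0  0  1  2  2  2  2  3  3  3
 T  0  1  1  2  2  3  3  3  3  3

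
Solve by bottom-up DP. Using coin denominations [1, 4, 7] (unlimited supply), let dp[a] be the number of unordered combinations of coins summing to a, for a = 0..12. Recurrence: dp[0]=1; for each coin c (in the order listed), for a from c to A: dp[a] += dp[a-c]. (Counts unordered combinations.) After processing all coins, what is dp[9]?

after  coin     0     1     2     3     4     5     6     7     8     9    10    11    12
          1     1     1     1     1     1     1     1     1     1     1     1     1     1
          4     1     1     1     1     2     2     2     2     3     3     3     3     4
          7     1     1     1     1     2     2     2     3     4     4     4     5     6

4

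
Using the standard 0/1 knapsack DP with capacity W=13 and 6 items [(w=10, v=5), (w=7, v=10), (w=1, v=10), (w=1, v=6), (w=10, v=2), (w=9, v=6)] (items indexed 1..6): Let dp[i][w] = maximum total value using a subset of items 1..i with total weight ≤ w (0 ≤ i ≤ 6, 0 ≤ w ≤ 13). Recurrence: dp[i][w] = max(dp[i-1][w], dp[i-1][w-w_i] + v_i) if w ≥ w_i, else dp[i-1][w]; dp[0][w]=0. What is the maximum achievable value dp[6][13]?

26

i\w   0   1   2   3   4   5   6   7   8   9  10  11  12  13
  0   0   0   0   0   0   0   0   0   0   0   0   0   0   0
  1   0   0   0   0   0   0   0   0   0   0   5   5   5   5
  2   0   0   0   0   0   0   0  10  10  10  10  10  10  10
  3   0  10  10  10  10  10  10  10  20  20  20  20  20  20
  4   0  10  16  16  16  16  16  16  20  26  26  26  26  26
  5   0  10  16  16  16  16  16  16  20  26  26  26  26  26
  6   0  10  16  16  16  16  16  16  20  26  26  26  26  26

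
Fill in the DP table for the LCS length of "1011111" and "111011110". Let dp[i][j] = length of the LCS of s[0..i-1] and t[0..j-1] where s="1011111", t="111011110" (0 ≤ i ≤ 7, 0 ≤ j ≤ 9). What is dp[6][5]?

   ''  1  1  1  0  1  1  1  1  0
''  0  0  0  0  0  0  0  0  0  0
 1  0  1  1  1  1  1  1  1  1  1
 0  0  1  1  1  2  2  2  2  2  2
 1  0  1  2  2  2  3  3  3  3  3
 1  0  1  2  3  3  3  4  4  4  4
 1  0  1  2  3  3  4  4  5  5  5
 1  0  1  2  3  3  4  5  5  6  6
 1  0  1  2  3  3  4  5  6  6  6

4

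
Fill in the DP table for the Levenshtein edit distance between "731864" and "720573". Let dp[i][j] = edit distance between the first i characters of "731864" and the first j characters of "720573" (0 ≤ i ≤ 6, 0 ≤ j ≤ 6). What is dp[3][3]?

2

   ''  7  2  0  5  7  3
''  0  1  2  3  4  5  6
 7  1  0  1  2  3  4  5
 3  2  1  1  2  3  4  4
 1  3  2  2  2  3  4  5
 8  4  3  3  3  3  4  5
 6  5  4  4  4  4  4  5
 4  6  5  5  5  5  5  5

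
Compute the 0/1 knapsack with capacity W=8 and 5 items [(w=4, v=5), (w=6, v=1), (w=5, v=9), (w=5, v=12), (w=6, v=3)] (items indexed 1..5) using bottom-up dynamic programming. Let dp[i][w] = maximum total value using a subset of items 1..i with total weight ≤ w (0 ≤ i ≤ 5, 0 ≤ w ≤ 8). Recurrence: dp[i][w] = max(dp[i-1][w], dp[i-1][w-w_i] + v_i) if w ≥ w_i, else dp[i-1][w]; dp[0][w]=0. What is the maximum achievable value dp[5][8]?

12

i\w   0   1   2   3   4   5   6   7   8
  0   0   0   0   0   0   0   0   0   0
  1   0   0   0   0   5   5   5   5   5
  2   0   0   0   0   5   5   5   5   5
  3   0   0   0   0   5   9   9   9   9
  4   0   0   0   0   5  12  12  12  12
  5   0   0   0   0   5  12  12  12  12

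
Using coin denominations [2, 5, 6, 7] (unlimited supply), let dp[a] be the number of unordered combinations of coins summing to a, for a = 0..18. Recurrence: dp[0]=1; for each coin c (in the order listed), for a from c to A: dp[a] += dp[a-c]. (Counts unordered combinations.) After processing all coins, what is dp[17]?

after  coin     0     1     2     3     4     5     6     7     8     9    10    11    12    13    14    15    16    17    18
          2     1     0     1     0     1     0     1     0     1     0     1     0     1     0     1     0     1     0     1
          5     1     0     1     0     1     1     1     1     1     1     2     1     2     1     2     2     2     2     2
          6     1     0     1     0     1     1     2     1     2     1     3     2     4     2     4     3     5     4     6
          7     1     0     1     0     1     1     2     2     2     2     3     3     5     4     6     5     7     7     9

7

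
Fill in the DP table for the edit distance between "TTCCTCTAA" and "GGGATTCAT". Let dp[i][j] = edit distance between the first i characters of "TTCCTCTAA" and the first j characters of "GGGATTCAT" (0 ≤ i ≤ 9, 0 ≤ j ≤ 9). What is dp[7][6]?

5

   ''  G  G  G  A  T  T  C  A  T
''  0  1  2  3  4  5  6  7  8  9
 T  1  1  2  3  4  4  5  6  7  8
 T  2  2  2  3  4  4  4  5  6  7
 C  3  3  3  3  4  5  5  4  5  6
 C  4  4  4  4  4  5  6  5  5  6
 T  5  5  5  5  5  4  5  6  6  5
 C  6  6  6  6  6  5  5  5  6  6
 T  7  7  7  7  7  6  5  6  6  6
 A  8  8  8  8  7  7  6  6  6  7
 A  9  9  9  9  8  8  7  7  6  7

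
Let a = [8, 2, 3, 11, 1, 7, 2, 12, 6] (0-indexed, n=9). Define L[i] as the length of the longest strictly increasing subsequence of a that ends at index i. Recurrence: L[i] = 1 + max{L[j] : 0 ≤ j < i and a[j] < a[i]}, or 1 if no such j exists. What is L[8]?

   i    0    1    2    3    4    5    6    7    8
a[i]    8    2    3   11    1    7    2   12    6
L[i]    1    1    2    3    1    3    2    4    3

3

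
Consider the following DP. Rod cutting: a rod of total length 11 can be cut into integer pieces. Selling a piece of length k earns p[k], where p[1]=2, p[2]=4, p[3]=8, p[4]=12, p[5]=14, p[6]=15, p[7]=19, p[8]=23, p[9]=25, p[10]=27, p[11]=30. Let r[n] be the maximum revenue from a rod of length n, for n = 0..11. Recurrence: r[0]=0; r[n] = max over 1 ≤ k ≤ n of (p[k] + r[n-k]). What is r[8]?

24

   n    0    1    2    3    4    5    6    7    8    9   10   11
r[n]    0    2    4    8   12   14   16   20   24   26   28   32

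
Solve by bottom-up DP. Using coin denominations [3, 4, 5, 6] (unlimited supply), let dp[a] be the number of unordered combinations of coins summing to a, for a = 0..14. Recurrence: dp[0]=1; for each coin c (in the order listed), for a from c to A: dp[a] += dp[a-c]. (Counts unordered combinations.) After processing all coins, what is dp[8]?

after  coin     0     1     2     3     4     5     6     7     8     9    10    11    12    13    14
          3     1     0     0     1     0     0     1     0     0     1     0     0     1     0     0
          4     1     0     0     1     1     0     1     1     1     1     1     1     2     1     1
          5     1     0     0     1     1     1     1     1     2     2     2     2     3     3     3
          6     1     0     0     1     1     1     2     1     2     3     3     3     5     4     5

2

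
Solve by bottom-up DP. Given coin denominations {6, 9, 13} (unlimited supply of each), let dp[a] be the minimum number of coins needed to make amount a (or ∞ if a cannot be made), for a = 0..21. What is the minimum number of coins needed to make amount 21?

 a  0  1  2  3  4  5  6  7  8  9 10 11 12 13 14 15 16 17 18 19 20 21
dp  0  -  -  -  -  -  1  -  -  1  -  -  2  1  -  2  -  -  2  2  -  3
(- denotes ∞ / unreachable)

3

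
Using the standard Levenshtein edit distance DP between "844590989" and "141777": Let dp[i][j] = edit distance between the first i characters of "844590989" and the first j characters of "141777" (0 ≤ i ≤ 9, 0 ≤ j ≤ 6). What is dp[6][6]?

5

   ''  1  4  1  7  7  7
''  0  1  2  3  4  5  6
 8  1  1  2  3  4  5  6
 4  2  2  1  2  3  4  5
 4  3  3  2  2  3  4  5
 5  4  4  3  3  3  4  5
 9  5  5  4  4  4  4  5
 0  6  6  5  5  5  5  5
 9  7  7  6  6  6  6  6
 8  8  8  7  7  7  7  7
 9  9  9  8  8  8  8  8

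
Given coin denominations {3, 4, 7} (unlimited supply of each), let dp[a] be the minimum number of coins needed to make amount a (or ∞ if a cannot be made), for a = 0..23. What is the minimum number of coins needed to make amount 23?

 a  0  1  2  3  4  5  6  7  8  9 10 11 12 13 14 15 16 17 18 19 20 21 22 23
dp  0  -  -  1  1  -  2  1  2  3  2  2  3  3  2  3  4  3  3  4  4  3  4  5
(- denotes ∞ / unreachable)

5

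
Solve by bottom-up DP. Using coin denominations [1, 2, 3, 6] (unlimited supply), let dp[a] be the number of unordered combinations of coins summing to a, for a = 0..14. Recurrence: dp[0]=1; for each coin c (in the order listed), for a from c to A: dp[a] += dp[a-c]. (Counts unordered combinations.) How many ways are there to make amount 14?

after  coin     0     1     2     3     4     5     6     7     8     9    10    11    12    13    14
          1     1     1     1     1     1     1     1     1     1     1     1     1     1     1     1
          2     1     1     2     2     3     3     4     4     5     5     6     6     7     7     8
          3     1     1     2     3     4     5     7     8    10    12    14    16    19    21    24
          6     1     1     2     3     4     5     8     9    12    15    18    21    27    30    36

36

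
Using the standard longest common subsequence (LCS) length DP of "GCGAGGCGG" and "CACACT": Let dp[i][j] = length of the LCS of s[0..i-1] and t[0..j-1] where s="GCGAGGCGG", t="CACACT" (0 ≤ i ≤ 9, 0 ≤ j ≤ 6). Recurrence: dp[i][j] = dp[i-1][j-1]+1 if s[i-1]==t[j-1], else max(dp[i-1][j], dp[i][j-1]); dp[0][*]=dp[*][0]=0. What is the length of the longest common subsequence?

3

   ''  C  A  C  A  C  T
''  0  0  0  0  0  0  0
 G  0  0  0  0  0  0  0
 C  0  1  1  1  1  1  1
 G  0  1  1  1  1  1  1
 A  0  1  2  2  2  2  2
 G  0  1  2  2  2  2  2
 G  0  1  2  2  2  2  2
 C  0  1  2  3  3  3  3
 G  0  1  2  3  3  3  3
 G  0  1  2  3  3  3  3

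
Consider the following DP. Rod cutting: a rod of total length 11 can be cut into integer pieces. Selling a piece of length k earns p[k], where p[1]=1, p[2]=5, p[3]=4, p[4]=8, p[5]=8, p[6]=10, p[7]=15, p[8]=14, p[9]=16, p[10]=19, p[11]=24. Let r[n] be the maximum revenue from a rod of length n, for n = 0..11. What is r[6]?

   n    0    1    2    3    4    5    6    7    8    9   10   11
r[n]    0    1    5    6   10   11   15   16   20   21   25   26

15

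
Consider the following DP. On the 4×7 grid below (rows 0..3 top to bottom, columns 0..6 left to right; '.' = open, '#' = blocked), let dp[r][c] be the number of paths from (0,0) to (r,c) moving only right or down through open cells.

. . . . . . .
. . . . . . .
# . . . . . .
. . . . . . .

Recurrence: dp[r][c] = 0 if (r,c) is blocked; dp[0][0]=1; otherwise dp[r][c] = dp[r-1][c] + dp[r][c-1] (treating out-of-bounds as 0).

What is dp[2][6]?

27

r\c   0   1   2   3   4   5   6
  0   1   1   1   1   1   1   1
  1   1   2   3   4   5   6   7
  2   0   2   5   9  14  20  27
  3   0   2   7  16  30  50  77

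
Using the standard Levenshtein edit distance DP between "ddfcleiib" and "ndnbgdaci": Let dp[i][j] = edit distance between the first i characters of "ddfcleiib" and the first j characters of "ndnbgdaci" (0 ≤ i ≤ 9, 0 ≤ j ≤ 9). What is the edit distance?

   ''  n  d  n  b  g  d  a  c  i
''  0  1  2  3  4  5  6  7  8  9
 d  1  1  1  2  3  4  5  6  7  8
 d  2  2  1  2  3  4  4  5  6  7
 f  3  3  2  2  3  4  5  5  6  7
 c  4  4  3  3  3  4  5  6  5  6
 l  5  5  4  4  4  4  5  6  6  6
 e  6  6  5  5  5  5  5  6  7  7
 i  7  7  6  6  6  6  6  6  7  7
 i  8  8  7  7  7  7  7  7  7  7
 b  9  9  8  8  7  8  8  8  8  8

8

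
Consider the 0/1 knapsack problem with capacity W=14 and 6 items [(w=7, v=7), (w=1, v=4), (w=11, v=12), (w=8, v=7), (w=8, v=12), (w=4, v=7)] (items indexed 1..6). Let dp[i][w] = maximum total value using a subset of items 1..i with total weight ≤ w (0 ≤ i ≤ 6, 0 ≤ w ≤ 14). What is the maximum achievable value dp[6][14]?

i\w   0   1   2   3   4   5   6   7   8   9  10  11  12  13  14
  0   0   0   0   0   0   0   0   0   0   0   0   0   0   0   0
  1   0   0   0   0   0   0   0   7   7   7   7   7   7   7   7
  2   0   4   4   4   4   4   4   7  11  11  11  11  11  11  11
  3   0   4   4   4   4   4   4   7  11  11  11  12  16  16  16
  4   0   4   4   4   4   4   4   7  11  11  11  12  16  16  16
  5   0   4   4   4   4   4   4   7  12  16  16  16  16  16  16
  6   0   4   4   4   7  11  11  11  12  16  16  16  19  23  23

23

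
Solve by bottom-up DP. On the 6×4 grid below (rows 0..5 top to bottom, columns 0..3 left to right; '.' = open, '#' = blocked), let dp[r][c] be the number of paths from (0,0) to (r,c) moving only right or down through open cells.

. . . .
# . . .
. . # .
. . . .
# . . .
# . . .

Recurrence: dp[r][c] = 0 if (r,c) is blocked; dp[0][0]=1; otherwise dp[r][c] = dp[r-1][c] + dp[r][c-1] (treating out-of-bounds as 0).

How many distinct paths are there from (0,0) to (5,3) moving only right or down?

r\c   0   1   2   3
  0   1   1   1   1
  1   0   1   2   3
  2   0   1   0   3
  3   0   1   1   4
  4   0   1   2   6
  5   0   1   3   9

9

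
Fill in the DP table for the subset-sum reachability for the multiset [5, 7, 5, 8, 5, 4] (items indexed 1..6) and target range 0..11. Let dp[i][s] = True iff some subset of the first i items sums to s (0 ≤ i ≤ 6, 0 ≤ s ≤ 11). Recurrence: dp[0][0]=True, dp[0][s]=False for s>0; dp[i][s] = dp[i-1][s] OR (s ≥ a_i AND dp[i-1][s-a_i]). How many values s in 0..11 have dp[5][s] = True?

i\s   0   1   2   3   4   5   6   7   8   9  10  11
  0   T   F   F   F   F   F   F   F   F   F   F   F
  1   T   F   F   F   F   T   F   F   F   F   F   F
  2   T   F   F   F   F   T   F   T   F   F   F   F
  3   T   F   F   F   F   T   F   T   F   F   T   F
  4   T   F   F   F   F   T   F   T   T   F   T   F
  5   T   F   F   F   F   T   F   T   T   F   T   F
  6   T   F   F   F   T   T   F   T   T   T   T   T

5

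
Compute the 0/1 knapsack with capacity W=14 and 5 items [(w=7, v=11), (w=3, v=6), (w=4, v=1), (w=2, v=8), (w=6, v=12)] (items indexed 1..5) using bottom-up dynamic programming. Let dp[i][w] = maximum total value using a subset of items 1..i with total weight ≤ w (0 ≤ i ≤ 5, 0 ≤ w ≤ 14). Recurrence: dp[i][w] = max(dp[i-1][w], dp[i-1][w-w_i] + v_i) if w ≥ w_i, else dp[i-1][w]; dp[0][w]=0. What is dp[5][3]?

i\w   0   1   2   3   4   5   6   7   8   9  10  11  12  13  14
  0   0   0   0   0   0   0   0   0   0   0   0   0   0   0   0
  1   0   0   0   0   0   0   0  11  11  11  11  11  11  11  11
  2   0   0   0   6   6   6   6  11  11  11  17  17  17  17  17
  3   0   0   0   6   6   6   6  11  11  11  17  17  17  17  18
  4   0   0   8   8   8  14  14  14  14  19  19  19  25  25  25
  5   0   0   8   8   8  14  14  14  20  20  20  26  26  26  26

8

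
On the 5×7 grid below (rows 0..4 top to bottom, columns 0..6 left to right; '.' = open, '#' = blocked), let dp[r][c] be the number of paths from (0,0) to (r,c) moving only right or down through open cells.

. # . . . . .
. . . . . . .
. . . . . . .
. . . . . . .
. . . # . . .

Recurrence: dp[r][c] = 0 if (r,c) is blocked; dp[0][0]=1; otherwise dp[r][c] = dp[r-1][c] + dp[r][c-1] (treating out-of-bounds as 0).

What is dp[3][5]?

21

r\c   0   1   2   3   4   5   6
  0   1   0   0   0   0   0   0
  1   1   1   1   1   1   1   1
  2   1   2   3   4   5   6   7
  3   1   3   6  10  15  21  28
  4   1   4  10   0  15  36  64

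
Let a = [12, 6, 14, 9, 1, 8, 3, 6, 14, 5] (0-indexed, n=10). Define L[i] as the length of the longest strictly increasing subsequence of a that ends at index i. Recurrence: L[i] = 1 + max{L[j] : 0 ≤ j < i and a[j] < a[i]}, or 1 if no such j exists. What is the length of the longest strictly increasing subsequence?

   i    0    1    2    3    4    5    6    7    8    9
a[i]   12    6   14    9    1    8    3    6   14    5
L[i]    1    1    2    2    1    2    2    3    4    3

4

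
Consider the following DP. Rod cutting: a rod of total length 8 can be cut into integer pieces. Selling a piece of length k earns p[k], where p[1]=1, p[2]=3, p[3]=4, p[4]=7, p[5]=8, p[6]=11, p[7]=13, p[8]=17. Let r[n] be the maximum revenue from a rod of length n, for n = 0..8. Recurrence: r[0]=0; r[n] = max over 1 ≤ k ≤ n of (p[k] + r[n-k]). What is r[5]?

8

   n    0    1    2    3    4    5    6    7    8
r[n]    0    1    3    4    7    8   11   13   17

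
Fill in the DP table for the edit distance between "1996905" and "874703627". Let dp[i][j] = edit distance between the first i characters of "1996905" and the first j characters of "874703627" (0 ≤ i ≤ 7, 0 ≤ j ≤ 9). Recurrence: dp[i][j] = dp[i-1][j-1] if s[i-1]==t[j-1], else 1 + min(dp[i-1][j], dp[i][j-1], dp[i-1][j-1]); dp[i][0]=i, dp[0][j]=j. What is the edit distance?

9

   ''  8  7  4  7  0  3  6  2  7
''  0  1  2  3  4  5  6  7  8  9
 1  1  1  2  3  4  5  6  7  8  9
 9  2  2  2  3  4  5  6  7  8  9
 9  3  3  3  3  4  5  6  7  8  9
 6  4  4  4  4  4  5  6  6  7  8
 9  5  5  5  5  5  5  6  7  7  8
 0  6  6  6  6  6  5  6  7  8  8
 5  7  7  7  7  7  6  6  7  8  9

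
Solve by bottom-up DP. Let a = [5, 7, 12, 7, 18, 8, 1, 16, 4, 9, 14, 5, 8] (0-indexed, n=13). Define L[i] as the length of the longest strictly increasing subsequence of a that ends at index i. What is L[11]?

3

   i    0    1    2    3    4    5    6    7    8    9   10   11   12
a[i]    5    7   12    7   18    8    1   16    4    9   14    5    8
L[i]    1    2    3    2    4    3    1    4    2    4    5    3    4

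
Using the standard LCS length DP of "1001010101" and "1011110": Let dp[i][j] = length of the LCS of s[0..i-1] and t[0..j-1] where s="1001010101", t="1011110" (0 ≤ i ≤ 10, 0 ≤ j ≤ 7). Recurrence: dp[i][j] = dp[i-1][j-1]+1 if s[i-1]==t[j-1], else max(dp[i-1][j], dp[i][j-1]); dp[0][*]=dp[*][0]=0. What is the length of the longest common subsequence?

   ''  1  0  1  1  1  1  0
''  0  0  0  0  0  0  0  0
 1  0  1  1  1  1  1  1  1
 0  0  1  2  2  2  2  2  2
 0  0  1  2  2  2  2  2  3
 1  0  1  2  3  3  3  3  3
 0  0  1  2  3  3  3  3  4
 1  0  1  2  3  4  4  4  4
 0  0  1  2  3  4  4  4  5
 1  0  1  2  3  4  5  5  5
 0  0  1  2  3  4  5  5  6
 1  0  1  2  3  4  5  6  6

6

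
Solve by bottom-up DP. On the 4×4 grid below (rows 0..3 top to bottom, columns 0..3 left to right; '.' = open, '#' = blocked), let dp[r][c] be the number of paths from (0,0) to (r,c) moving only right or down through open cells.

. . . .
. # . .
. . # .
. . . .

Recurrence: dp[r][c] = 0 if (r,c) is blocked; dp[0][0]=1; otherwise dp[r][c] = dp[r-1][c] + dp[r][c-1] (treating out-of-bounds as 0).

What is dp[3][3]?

4

r\c   0   1   2   3
  0   1   1   1   1
  1   1   0   1   2
  2   1   1   0   2
  3   1   2   2   4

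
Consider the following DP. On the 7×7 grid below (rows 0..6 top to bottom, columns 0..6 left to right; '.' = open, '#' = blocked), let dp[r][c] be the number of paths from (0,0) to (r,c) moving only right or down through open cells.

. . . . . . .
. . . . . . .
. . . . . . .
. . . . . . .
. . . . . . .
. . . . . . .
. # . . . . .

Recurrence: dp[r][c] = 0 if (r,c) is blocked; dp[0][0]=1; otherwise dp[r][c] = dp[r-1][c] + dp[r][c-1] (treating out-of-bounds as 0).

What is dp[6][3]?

r\c   0   1   2   3   4   5   6
  0   1   1   1   1   1   1   1
  1   1   2   3   4   5   6   7
  2   1   3   6  10  15  21  28
  3   1   4  10  20  35  56  84
  4   1   5  15  35  70 126 210
  5   1   6  21  56 126 252 462
  6   1   0  21  77 203 455 917

77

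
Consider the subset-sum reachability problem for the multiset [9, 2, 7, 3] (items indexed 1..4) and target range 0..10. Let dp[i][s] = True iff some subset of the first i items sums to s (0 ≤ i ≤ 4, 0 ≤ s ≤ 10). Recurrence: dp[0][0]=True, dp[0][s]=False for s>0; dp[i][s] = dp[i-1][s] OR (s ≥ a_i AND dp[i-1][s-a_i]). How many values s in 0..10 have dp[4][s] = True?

i\s   0   1   2   3   4   5   6   7   8   9  10
  0   T   F   F   F   F   F   F   F   F   F   F
  1   T   F   F   F   F   F   F   F   F   T   F
  2   T   F   T   F   F   F   F   F   F   T   F
  3   T   F   T   F   F   F   F   T   F   T   F
  4   T   F   T   T   F   T   F   T   F   T   T

7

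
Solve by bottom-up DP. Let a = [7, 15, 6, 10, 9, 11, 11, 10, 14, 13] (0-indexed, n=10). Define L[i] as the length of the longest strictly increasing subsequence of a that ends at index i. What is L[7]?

3

   i    0    1    2    3    4    5    6    7    8    9
a[i]    7   15    6   10    9   11   11   10   14   13
L[i]    1    2    1    2    2    3    3    3    4    4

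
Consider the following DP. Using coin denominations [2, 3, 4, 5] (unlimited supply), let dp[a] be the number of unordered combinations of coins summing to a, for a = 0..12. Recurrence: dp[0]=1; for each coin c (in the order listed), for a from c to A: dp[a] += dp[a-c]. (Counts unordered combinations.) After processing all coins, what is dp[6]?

after  coin     0     1     2     3     4     5     6     7     8     9    10    11    12
          2     1     0     1     0     1     0     1     0     1     0     1     0     1
          3     1     0     1     1     1     1     2     1     2     2     2     2     3
          4     1     0     1     1     2     1     3     2     4     3     5     4     7
          5     1     0     1     1     2     2     3     3     5     5     7     7    10

3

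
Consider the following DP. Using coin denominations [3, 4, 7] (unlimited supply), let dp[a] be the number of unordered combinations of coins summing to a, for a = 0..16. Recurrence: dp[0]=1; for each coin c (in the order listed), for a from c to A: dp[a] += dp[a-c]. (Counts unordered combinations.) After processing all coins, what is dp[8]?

after  coin     0     1     2     3     4     5     6     7     8     9    10    11    12    13    14    15    16
          3     1     0     0     1     0     0     1     0     0     1     0     0     1     0     0     1     0
          4     1     0     0     1     1     0     1     1     1     1     1     1     2     1     1     2     2
          7     1     0     0     1     1     0     1     2     1     1     2     2     2     2     3     3     3

1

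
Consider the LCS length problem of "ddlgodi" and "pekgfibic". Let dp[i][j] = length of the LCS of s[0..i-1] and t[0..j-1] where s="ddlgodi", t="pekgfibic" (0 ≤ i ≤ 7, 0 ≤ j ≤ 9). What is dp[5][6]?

1

   ''  p  e  k  g  f  i  b  i  c
''  0  0  0  0  0  0  0  0  0  0
 d  0  0  0  0  0  0  0  0  0  0
 d  0  0  0  0  0  0  0  0  0  0
 l  0  0  0  0  0  0  0  0  0  0
 g  0  0  0  0  1  1  1  1  1  1
 o  0  0  0  0  1  1  1  1  1  1
 d  0  0  0  0  1  1  1  1  1  1
 i  0  0  0  0  1  1  2  2  2  2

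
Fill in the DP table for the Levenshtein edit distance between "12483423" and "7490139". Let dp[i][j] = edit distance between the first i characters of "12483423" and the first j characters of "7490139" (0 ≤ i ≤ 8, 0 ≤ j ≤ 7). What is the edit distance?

7

   ''  7  4  9  0  1  3  9
''  0  1  2  3  4  5  6  7
 1  1  1  2  3  4  4  5  6
 2  2  2  2  3  4  5  5  6
 4  3  3  2  3  4  5  6  6
 8  4  4  3  3  4  5  6  7
 3  5  5  4  4  4  5  5  6
 4  6  6  5  5  5  5  6  6
 2  7  7  6  6  6  6  6  7
 3  8  8  7  7  7  7  6  7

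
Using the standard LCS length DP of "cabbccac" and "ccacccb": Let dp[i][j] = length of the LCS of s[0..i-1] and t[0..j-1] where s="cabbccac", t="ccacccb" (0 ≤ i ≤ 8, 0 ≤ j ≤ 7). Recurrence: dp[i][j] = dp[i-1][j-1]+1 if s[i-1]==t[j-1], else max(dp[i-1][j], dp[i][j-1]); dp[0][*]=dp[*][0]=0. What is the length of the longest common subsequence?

   ''  c  c  a  c  c  c  b
''  0  0  0  0  0  0  0  0
 c  0  1  1  1  1  1  1  1
 a  0  1  1  2  2  2  2  2
 b  0  1  1  2  2  2  2  3
 b  0  1  1  2  2  2  2  3
 c  0  1  2  2  3  3  3  3
 c  0  1  2  2  3  4  4  4
 a  0  1  2  3  3  4  4  4
 c  0  1  2  3  4  4  5  5

5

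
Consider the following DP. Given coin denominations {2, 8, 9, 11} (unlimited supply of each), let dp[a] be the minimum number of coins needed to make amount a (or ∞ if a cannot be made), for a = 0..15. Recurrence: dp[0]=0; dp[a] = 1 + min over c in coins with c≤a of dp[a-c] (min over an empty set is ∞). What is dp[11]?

1

 a  0  1  2  3  4  5  6  7  8  9 10 11 12 13 14 15
dp  0  -  1  -  2  -  3  -  1  1  2  1  3  2  4  3
(- denotes ∞ / unreachable)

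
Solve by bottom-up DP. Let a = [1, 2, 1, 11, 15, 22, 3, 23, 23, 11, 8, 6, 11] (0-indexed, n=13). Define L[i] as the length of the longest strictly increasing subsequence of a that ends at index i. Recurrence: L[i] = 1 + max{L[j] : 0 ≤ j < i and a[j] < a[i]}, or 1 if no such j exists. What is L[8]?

6

   i    0    1    2    3    4    5    6    7    8    9   10   11   12
a[i]    1    2    1   11   15   22    3   23   23   11    8    6   11
L[i]    1    2    1    3    4    5    3    6    6    4    4    4    5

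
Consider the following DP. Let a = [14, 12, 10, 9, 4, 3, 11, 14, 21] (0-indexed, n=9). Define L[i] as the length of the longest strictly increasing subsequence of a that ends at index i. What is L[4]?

   i    0    1    2    3    4    5    6    7    8
a[i]   14   12   10    9    4    3   11   14   21
L[i]    1    1    1    1    1    1    2    3    4

1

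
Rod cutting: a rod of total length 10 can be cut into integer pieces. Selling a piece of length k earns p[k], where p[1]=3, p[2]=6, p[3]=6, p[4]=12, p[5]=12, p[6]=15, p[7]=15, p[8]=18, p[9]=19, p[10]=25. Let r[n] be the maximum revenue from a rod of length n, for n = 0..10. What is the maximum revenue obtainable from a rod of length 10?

   n    0    1    2    3    4    5    6    7    8    9   10
r[n]    0    3    6    9   12   15   18   21   24   27   30

30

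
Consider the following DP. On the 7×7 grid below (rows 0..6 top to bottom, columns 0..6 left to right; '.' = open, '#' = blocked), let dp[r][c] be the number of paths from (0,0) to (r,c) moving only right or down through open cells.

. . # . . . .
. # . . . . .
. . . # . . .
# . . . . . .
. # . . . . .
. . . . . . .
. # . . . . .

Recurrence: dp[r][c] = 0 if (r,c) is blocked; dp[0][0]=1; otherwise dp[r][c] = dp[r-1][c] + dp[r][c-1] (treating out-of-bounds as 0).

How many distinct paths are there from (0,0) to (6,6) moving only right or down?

r\c   0   1   2   3   4   5   6
  0   1   1   0   0   0   0   0
  1   1   0   0   0   0   0   0
  2   1   1   1   0   0   0   0
  3   0   1   2   2   2   2   2
  4   0   0   2   4   6   8  10
  5   0   0   2   6  12  20  30
  6   0   0   2   8  20  40  70

70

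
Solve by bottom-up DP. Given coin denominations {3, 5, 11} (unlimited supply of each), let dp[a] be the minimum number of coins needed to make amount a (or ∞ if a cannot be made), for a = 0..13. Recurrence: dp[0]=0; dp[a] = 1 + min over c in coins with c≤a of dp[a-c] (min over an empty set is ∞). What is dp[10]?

 a  0  1  2  3  4  5  6  7  8  9 10 11 12 13
dp  0  -  -  1  -  1  2  -  2  3  2  1  4  3
(- denotes ∞ / unreachable)

2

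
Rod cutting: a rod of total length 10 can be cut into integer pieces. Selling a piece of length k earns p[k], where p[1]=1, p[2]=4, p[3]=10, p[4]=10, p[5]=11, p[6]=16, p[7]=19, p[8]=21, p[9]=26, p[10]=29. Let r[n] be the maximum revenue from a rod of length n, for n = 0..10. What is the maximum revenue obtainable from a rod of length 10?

31

   n    0    1    2    3    4    5    6    7    8    9   10
r[n]    0    1    4   10   11   14   20   21   24   30   31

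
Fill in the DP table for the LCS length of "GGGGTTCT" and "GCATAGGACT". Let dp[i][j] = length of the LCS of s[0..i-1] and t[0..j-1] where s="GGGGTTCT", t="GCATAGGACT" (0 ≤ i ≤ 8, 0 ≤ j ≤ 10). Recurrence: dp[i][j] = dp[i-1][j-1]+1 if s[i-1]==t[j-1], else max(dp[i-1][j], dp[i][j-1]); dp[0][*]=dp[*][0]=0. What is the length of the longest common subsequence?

   ''  G  C  A  T  A  G  G  A  C  T
''  0  0  0  0  0  0  0  0  0  0  0
 G  0  1  1  1  1  1  1  1  1  1  1
 G  0  1  1  1  1  1  2  2  2  2  2
 G  0  1  1  1  1  1  2  3  3  3  3
 G  0  1  1  1  1  1  2  3  3  3  3
 T  0  1  1  1  2  2  2  3  3  3  4
 T  0  1  1  1  2  2  2  3  3  3  4
 C  0  1  2  2  2  2  2  3  3  4  4
 T  0  1  2  2  3  3  3  3  3  4  5

5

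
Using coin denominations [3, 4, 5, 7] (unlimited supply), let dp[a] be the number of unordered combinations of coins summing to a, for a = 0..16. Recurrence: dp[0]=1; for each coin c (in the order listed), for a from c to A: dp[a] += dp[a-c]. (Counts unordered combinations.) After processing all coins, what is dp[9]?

2

after  coin     0     1     2     3     4     5     6     7     8     9    10    11    12    13    14    15    16
          3     1     0     0     1     0     0     1     0     0     1     0     0     1     0     0     1     0
          4     1     0     0     1     1     0     1     1     1     1     1     1     2     1     1     2     2
          5     1     0     0     1     1     1     1     1     2     2     2     2     3     3     3     4     4
          7     1     0     0     1     1     1     1     2     2     2     3     3     4     4     5     6     6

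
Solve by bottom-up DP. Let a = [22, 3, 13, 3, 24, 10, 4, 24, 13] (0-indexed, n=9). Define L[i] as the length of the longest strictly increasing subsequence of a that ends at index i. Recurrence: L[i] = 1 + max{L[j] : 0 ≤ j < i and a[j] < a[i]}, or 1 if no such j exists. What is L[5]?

2

   i    0    1    2    3    4    5    6    7    8
a[i]   22    3   13    3   24   10    4   24   13
L[i]    1    1    2    1    3    2    2    3    3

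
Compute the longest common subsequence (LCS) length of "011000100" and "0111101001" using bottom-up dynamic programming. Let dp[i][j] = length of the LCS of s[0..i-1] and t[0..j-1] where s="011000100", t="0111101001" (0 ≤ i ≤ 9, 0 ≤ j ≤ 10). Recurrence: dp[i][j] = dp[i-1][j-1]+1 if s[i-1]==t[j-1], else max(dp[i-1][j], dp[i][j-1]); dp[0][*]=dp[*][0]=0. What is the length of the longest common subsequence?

7

   ''  0  1  1  1  1  0  1  0  0  1
''  0  0  0  0  0  0  0  0  0  0  0
 0  0  1  1  1  1  1  1  1  1  1  1
 1  0  1  2  2  2  2  2  2  2  2  2
 1  0  1  2  3  3  3  3  3  3  3  3
 0  0  1  2  3  3  3  4  4  4  4  4
 0  0  1  2  3  3  3  4  4  5  5  5
 0  0  1  2  3  3  3  4  4  5  6  6
 1  0  1  2  3  4  4  4  5  5  6  7
 0  0  1  2  3  4  4  5  5  6  6  7
 0  0  1  2  3  4  4  5  5  6  7  7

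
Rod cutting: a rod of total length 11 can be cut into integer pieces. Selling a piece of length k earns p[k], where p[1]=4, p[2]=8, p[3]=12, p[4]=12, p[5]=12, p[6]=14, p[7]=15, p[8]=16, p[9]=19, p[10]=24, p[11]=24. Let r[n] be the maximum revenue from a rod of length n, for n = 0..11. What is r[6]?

   n    0    1    2    3    4    5    6    7    8    9   10   11
r[n]    0    4    8   12   16   20   24   28   32   36   40   44

24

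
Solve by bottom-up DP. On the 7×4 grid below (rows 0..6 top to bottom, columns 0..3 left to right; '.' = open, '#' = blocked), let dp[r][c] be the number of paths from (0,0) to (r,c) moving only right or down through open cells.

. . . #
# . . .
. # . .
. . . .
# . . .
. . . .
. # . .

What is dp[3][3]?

r\c   0   1   2   3
  0   1   1   1   0
  1   0   1   2   2
  2   0   0   2   4
  3   0   0   2   6
  4   0   0   2   8
  5   0   0   2  10
  6   0   0   2  12

6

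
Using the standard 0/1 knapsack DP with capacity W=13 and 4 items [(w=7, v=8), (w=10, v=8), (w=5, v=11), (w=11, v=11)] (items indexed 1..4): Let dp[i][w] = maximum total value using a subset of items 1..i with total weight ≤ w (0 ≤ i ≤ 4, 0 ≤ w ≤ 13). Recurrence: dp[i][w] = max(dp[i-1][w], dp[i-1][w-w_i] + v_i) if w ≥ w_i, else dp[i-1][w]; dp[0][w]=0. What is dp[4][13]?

19

i\w   0   1   2   3   4   5   6   7   8   9  10  11  12  13
  0   0   0   0   0   0   0   0   0   0   0   0   0   0   0
  1   0   0   0   0   0   0   0   8   8   8   8   8   8   8
  2   0   0   0   0   0   0   0   8   8   8   8   8   8   8
  3   0   0   0   0   0  11  11  11  11  11  11  11  19  19
  4   0   0   0   0   0  11  11  11  11  11  11  11  19  19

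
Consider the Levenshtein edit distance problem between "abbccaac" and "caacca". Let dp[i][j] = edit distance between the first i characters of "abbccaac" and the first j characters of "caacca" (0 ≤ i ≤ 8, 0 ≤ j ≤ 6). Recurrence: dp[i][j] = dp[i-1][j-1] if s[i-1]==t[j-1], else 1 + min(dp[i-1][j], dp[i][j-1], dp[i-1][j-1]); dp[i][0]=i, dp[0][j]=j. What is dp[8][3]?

5

   ''  c  a  a  c  c  a
''  0  1  2  3  4  5  6
 a  1  1  1  2  3  4  5
 b  2  2  2  2  3  4  5
 b  3  3  3  3  3  4  5
 c  4  3  4  4  3  3  4
 c  5  4  4  5  4  3  4
 a  6  5  4  4  5  4  3
 a  7  6  5  4  5  5  4
 c  8  7  6  5  4  5  5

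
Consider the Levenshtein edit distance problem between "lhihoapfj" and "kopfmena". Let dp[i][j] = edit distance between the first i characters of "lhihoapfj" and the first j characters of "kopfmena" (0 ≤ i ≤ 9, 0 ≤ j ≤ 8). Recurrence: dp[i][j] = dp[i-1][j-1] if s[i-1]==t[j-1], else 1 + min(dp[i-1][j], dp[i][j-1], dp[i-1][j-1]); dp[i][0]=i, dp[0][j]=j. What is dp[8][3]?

   ''  k  o  p  f  m  e  n  a
''  0  1  2  3  4  5  6  7  8
 l  1  1  2  3  4  5  6  7  8
 h  2  2  2  3  4  5  6  7  8
 i  3  3  3  3  4  5  6  7  8
 h  4  4  4  4  4  5  6  7  8
 o  5  5  4  5  5  5  6  7  8
 a  6  6  5  5  6  6  6  7  7
 p  7  7  6  5  6  7  7  7  8
 f  8  8  7  6  5  6  7  8  8
 j  9  9  8  7  6  6  7  8  9

6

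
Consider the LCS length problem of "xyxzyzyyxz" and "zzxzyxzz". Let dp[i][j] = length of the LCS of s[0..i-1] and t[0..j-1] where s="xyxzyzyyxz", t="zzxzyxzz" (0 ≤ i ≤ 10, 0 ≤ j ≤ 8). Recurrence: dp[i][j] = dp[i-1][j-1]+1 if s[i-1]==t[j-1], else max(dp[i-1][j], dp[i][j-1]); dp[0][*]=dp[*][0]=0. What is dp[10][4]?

4

   ''  z  z  x  z  y  x  z  z
''  0  0  0  0  0  0  0  0  0
 x  0  0  0  1  1  1  1  1  1
 y  0  0  0  1  1  2  2  2  2
 x  0  0  0  1  1  2  3  3  3
 z  0  1  1  1  2  2  3  4  4
 y  0  1  1  1  2  3  3  4  4
 z  0  1  2  2  2  3  3  4  5
 y  0  1  2  2  2  3  3  4  5
 y  0  1  2  2  2  3  3  4  5
 x  0  1  2  3  3  3  4  4  5
 z  0  1  2  3  4  4  4  5  5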